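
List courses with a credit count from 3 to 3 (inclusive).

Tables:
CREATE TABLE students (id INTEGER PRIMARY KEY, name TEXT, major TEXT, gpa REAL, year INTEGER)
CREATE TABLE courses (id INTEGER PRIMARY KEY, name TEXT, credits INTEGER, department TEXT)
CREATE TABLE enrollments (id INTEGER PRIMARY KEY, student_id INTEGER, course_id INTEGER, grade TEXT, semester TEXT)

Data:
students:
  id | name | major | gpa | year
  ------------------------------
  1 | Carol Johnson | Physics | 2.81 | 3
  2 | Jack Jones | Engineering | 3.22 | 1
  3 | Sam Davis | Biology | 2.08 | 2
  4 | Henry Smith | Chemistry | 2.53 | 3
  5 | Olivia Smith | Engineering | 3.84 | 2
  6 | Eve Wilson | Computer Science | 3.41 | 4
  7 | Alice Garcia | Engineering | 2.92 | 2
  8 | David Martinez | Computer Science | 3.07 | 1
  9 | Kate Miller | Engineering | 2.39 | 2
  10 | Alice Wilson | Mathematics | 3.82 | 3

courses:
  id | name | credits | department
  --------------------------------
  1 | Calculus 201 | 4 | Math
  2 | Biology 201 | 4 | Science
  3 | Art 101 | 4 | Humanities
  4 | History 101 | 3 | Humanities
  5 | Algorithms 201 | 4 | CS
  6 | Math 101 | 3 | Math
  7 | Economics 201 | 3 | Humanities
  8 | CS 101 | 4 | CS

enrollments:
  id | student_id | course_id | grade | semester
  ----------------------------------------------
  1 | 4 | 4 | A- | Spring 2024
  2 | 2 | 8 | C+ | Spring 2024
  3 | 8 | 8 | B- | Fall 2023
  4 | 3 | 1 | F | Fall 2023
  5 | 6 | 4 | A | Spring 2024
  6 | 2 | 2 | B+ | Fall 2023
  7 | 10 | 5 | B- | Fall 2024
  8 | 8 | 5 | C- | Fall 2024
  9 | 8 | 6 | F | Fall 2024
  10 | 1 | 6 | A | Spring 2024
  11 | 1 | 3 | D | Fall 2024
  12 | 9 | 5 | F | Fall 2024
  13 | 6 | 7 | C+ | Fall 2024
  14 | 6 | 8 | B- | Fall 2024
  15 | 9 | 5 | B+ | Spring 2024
SELECT name, credits FROM courses WHERE credits BETWEEN 3 AND 3

Execution result:
name | credits
History 101 | 3
Math 101 | 3
Economics 201 | 3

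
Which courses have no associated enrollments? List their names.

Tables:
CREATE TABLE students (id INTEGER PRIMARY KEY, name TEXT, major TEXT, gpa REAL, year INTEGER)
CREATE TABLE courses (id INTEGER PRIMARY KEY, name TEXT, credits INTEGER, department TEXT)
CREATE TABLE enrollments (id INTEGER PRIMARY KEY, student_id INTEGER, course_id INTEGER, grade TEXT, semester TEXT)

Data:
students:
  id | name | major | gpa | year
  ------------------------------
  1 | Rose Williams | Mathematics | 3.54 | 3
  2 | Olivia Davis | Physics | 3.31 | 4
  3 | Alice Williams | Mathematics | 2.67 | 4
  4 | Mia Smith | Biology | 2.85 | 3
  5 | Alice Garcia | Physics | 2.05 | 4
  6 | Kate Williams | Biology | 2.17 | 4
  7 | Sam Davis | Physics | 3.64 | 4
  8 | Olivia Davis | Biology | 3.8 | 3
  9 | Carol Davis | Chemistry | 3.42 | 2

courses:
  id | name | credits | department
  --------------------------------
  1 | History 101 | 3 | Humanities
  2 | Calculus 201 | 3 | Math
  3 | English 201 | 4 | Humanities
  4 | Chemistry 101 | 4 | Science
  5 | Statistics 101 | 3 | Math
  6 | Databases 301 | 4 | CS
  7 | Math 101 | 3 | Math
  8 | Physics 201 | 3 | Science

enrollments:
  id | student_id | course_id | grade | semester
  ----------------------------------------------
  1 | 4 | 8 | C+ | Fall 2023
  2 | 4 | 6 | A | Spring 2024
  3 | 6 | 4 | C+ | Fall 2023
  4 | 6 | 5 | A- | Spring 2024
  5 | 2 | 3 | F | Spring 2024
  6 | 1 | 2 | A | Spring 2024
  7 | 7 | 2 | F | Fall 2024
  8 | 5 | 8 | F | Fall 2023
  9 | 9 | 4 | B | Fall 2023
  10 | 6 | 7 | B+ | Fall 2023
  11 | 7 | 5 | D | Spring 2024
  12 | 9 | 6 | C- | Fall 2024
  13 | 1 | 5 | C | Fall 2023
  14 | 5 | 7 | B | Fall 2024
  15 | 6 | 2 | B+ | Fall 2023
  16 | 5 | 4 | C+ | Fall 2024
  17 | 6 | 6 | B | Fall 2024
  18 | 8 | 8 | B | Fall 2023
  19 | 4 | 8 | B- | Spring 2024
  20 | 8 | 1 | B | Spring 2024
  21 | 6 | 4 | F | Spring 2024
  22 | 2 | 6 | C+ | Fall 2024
SELECT p.name FROM courses p LEFT JOIN enrollments c ON c.course_id = p.id WHERE c.id IS NULL

Execution result:
(no rows)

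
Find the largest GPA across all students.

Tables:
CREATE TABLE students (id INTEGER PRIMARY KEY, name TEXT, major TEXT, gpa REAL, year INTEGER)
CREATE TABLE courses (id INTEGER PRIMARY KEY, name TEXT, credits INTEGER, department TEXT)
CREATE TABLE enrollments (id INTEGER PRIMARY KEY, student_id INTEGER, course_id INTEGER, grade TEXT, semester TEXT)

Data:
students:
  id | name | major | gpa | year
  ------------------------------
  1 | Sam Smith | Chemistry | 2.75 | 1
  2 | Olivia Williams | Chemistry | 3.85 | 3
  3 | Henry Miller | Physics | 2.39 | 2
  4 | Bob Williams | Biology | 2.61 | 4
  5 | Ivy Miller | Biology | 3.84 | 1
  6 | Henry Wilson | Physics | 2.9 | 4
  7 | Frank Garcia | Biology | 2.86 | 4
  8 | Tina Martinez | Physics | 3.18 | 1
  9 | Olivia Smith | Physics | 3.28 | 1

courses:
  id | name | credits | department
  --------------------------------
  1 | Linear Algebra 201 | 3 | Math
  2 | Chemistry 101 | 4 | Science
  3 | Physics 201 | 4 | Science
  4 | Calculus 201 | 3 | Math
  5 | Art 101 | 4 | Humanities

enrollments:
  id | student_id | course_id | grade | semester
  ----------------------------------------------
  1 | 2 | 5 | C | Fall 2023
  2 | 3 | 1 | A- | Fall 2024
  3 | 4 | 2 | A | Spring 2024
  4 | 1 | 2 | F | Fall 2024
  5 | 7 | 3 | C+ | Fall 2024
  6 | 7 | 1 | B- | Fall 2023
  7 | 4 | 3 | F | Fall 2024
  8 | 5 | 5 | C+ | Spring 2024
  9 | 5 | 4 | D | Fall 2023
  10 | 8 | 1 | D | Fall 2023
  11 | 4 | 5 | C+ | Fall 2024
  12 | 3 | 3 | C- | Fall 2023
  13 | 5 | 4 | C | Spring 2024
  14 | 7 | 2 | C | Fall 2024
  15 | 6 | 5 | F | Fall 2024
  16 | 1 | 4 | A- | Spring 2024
SELECT MAX(gpa) FROM students

Execution result:
3.85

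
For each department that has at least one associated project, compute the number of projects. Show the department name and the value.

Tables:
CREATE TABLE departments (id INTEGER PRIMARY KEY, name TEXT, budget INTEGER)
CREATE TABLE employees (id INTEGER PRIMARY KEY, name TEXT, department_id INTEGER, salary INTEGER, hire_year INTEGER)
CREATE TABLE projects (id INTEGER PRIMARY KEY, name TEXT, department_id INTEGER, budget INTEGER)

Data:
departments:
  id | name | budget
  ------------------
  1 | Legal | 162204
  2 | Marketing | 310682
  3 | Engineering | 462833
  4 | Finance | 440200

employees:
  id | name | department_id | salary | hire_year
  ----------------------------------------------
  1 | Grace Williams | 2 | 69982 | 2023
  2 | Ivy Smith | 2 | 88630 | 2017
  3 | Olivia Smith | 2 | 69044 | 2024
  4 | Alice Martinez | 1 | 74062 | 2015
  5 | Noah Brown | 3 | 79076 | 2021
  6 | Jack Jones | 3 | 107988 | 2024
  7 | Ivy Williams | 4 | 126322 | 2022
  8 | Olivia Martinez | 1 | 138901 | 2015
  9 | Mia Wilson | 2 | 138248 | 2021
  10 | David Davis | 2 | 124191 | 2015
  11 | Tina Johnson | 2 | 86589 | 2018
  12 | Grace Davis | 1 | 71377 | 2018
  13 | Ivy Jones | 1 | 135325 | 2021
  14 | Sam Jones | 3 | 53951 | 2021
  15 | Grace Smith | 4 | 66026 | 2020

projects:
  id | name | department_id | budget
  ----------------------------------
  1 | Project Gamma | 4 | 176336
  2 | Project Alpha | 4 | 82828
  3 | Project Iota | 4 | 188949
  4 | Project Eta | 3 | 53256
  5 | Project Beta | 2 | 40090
SELECT p.name, COUNT(*) AS n FROM projects c JOIN departments p ON c.department_id = p.id GROUP BY p.id, p.name

Execution result:
name | n
Marketing | 1
Engineering | 1
Finance | 3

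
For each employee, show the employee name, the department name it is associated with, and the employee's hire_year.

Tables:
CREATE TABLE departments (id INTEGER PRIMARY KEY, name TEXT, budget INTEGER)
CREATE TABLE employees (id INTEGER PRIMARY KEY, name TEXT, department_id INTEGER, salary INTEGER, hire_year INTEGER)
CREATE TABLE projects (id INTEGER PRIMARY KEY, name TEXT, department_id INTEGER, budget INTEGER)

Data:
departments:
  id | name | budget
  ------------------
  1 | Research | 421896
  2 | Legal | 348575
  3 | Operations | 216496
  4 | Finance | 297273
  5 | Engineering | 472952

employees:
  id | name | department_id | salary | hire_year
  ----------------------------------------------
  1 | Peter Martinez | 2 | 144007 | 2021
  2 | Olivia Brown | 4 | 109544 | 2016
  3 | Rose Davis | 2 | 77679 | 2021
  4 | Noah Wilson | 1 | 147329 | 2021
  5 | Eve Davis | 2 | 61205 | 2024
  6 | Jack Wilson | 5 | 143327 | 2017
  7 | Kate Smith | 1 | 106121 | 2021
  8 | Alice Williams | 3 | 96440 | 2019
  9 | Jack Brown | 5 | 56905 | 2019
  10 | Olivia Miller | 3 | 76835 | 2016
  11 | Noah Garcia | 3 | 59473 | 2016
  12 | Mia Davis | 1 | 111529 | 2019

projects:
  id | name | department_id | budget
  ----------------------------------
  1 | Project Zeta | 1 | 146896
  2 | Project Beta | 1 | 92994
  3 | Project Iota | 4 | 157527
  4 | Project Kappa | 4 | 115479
SELECT c.name, p.name AS department, c.hire_year FROM employees c JOIN departments p ON c.department_id = p.id

Execution result:
name | department | hire_year
Peter Martinez | Legal | 2021
Olivia Brown | Finance | 2016
Rose Davis | Legal | 2021
Noah Wilson | Research | 2021
Eve Davis | Legal | 2024
Jack Wilson | Engineering | 2017
Kate Smith | Research | 2021
Alice Williams | Operations | 2019
Jack Brown | Engineering | 2019
Olivia Miller | Operations | 2016
Noah Garcia | Operations | 2016
Mia Davis | Research | 2019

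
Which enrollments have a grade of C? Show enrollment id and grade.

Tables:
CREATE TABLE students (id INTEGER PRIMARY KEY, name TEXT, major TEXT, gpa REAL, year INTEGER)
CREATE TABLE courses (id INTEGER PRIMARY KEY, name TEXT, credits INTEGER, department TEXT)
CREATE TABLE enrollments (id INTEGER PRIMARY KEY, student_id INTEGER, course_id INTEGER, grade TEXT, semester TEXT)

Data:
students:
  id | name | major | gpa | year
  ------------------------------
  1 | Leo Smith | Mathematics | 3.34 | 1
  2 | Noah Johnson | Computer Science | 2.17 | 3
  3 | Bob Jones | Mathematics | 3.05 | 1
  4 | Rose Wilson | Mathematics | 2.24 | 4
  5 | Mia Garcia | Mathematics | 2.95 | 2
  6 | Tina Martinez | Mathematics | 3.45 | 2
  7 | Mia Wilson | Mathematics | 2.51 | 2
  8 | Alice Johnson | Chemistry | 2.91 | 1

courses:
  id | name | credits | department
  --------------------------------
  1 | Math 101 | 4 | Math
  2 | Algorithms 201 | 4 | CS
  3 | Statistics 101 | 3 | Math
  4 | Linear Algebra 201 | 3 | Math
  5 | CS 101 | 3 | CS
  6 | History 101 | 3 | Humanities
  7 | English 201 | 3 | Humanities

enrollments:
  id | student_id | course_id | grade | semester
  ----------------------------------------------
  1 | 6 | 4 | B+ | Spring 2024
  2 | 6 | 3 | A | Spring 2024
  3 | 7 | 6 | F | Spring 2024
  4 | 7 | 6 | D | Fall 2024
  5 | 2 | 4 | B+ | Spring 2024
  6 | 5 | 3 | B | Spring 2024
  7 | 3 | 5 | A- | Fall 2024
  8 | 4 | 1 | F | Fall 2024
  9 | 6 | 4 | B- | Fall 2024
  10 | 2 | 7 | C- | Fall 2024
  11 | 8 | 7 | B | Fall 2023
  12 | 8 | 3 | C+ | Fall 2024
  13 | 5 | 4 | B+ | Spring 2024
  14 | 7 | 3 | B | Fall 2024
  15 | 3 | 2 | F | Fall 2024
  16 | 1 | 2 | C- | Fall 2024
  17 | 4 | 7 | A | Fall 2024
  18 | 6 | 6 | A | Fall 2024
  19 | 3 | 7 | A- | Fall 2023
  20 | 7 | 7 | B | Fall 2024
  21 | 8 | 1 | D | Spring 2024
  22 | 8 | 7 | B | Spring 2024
SELECT id, grade FROM enrollments WHERE grade = 'C'

Execution result:
(no rows)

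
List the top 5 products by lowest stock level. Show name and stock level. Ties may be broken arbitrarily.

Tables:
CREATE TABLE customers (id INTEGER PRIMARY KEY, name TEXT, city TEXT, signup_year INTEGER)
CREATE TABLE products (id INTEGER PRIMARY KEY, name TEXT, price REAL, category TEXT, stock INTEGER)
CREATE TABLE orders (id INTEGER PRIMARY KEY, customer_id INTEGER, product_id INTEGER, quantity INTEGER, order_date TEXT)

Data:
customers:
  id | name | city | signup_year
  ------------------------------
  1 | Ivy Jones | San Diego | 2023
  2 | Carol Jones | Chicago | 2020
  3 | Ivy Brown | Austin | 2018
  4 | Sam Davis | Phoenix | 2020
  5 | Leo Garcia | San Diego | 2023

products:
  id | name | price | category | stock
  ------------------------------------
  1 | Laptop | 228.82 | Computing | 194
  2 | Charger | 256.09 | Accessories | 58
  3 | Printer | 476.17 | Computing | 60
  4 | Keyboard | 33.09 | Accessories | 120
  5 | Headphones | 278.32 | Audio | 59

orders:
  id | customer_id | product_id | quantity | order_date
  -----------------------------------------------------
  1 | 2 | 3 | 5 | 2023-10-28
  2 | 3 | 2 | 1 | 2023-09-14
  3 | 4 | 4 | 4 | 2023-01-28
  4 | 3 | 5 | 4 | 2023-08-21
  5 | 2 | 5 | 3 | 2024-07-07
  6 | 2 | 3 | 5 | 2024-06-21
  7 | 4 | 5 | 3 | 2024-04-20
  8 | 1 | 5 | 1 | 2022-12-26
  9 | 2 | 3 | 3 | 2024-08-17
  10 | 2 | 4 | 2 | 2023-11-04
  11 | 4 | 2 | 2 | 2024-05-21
SELECT name, stock FROM products ORDER BY stock ASC LIMIT 5

Execution result:
name | stock
Charger | 58
Headphones | 59
Printer | 60
Keyboard | 120
Laptop | 194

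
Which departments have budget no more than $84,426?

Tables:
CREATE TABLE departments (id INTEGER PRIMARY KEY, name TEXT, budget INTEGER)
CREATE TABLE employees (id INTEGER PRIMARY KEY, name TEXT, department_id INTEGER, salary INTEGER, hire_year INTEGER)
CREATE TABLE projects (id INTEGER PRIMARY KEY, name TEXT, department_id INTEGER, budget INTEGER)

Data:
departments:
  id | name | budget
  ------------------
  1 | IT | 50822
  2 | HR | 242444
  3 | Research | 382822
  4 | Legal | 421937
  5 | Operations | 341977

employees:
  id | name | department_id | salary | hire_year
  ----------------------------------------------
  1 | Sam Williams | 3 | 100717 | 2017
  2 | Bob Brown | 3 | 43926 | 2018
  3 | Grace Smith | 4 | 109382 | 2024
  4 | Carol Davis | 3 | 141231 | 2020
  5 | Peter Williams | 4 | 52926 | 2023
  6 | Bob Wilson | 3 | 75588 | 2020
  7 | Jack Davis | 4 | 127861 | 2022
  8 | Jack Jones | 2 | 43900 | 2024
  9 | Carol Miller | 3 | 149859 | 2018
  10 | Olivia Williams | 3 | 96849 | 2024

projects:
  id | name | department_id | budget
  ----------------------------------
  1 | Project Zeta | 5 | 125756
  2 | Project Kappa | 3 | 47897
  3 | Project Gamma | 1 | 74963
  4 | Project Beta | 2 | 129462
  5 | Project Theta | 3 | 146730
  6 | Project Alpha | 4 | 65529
SELECT name, budget FROM departments WHERE budget <= 84426

Execution result:
name | budget
IT | 50822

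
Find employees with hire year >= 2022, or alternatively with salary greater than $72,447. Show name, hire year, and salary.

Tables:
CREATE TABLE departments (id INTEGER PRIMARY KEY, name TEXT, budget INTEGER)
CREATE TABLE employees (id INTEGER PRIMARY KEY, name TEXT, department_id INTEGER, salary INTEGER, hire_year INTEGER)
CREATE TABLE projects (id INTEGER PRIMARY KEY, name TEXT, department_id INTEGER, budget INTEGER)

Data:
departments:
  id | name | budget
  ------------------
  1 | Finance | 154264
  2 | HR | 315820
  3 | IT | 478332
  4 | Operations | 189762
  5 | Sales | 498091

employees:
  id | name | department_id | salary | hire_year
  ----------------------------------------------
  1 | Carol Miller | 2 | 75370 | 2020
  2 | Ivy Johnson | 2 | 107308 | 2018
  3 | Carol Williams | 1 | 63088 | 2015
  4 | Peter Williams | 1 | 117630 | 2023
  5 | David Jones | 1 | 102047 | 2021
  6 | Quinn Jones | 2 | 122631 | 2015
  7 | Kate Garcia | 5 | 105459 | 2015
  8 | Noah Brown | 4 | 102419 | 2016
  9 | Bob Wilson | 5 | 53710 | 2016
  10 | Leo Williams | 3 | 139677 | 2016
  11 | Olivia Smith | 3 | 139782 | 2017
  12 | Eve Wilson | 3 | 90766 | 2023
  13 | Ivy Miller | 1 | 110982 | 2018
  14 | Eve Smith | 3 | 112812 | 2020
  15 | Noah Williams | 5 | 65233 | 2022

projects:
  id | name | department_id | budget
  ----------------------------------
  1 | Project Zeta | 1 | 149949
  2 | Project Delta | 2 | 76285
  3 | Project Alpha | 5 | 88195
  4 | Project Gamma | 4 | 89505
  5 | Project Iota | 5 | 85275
SELECT name, hire_year, salary FROM employees WHERE hire_year >= 2022 OR salary > 72447

Execution result:
name | hire_year | salary
Carol Miller | 2020 | 75370
Ivy Johnson | 2018 | 107308
Peter Williams | 2023 | 117630
David Jones | 2021 | 102047
Quinn Jones | 2015 | 122631
Kate Garcia | 2015 | 105459
Noah Brown | 2016 | 102419
Leo Williams | 2016 | 139677
Olivia Smith | 2017 | 139782
Eve Wilson | 2023 | 90766
Ivy Miller | 2018 | 110982
Eve Smith | 2020 | 112812
Noah Williams | 2022 | 65233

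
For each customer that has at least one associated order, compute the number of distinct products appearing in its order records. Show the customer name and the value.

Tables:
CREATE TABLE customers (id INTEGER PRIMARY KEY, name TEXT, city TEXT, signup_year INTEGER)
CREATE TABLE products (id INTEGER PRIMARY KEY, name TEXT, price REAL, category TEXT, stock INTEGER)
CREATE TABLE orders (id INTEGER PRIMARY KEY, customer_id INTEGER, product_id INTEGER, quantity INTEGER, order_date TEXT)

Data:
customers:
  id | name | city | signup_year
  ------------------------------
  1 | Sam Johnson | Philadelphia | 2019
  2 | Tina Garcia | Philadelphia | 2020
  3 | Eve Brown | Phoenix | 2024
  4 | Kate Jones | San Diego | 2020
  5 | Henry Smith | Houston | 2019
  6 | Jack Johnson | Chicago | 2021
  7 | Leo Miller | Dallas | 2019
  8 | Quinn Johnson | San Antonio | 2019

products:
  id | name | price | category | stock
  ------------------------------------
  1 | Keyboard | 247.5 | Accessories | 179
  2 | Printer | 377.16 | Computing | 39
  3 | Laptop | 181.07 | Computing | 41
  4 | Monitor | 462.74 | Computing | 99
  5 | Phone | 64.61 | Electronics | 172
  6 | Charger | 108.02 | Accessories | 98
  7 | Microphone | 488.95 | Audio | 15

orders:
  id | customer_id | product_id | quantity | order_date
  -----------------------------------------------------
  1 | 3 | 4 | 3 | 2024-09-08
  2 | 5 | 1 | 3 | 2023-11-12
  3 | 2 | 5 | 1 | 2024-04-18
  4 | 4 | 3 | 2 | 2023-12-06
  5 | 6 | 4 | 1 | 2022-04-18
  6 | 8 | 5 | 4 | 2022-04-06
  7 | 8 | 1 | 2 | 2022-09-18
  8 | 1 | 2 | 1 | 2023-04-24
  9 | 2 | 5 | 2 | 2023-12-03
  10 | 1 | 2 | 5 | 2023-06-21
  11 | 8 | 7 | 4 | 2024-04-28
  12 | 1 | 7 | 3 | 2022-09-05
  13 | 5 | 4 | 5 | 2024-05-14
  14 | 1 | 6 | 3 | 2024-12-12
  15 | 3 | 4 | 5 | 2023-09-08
SELECT p.name, COUNT(DISTINCT c.product_id) AS distinct_product_count FROM orders c JOIN customers p ON c.customer_id = p.id GROUP BY p.id, p.name

Execution result:
name | distinct_product_count
Sam Johnson | 3
Tina Garcia | 1
Eve Brown | 1
Kate Jones | 1
Henry Smith | 2
Jack Johnson | 1
Quinn Johnson | 3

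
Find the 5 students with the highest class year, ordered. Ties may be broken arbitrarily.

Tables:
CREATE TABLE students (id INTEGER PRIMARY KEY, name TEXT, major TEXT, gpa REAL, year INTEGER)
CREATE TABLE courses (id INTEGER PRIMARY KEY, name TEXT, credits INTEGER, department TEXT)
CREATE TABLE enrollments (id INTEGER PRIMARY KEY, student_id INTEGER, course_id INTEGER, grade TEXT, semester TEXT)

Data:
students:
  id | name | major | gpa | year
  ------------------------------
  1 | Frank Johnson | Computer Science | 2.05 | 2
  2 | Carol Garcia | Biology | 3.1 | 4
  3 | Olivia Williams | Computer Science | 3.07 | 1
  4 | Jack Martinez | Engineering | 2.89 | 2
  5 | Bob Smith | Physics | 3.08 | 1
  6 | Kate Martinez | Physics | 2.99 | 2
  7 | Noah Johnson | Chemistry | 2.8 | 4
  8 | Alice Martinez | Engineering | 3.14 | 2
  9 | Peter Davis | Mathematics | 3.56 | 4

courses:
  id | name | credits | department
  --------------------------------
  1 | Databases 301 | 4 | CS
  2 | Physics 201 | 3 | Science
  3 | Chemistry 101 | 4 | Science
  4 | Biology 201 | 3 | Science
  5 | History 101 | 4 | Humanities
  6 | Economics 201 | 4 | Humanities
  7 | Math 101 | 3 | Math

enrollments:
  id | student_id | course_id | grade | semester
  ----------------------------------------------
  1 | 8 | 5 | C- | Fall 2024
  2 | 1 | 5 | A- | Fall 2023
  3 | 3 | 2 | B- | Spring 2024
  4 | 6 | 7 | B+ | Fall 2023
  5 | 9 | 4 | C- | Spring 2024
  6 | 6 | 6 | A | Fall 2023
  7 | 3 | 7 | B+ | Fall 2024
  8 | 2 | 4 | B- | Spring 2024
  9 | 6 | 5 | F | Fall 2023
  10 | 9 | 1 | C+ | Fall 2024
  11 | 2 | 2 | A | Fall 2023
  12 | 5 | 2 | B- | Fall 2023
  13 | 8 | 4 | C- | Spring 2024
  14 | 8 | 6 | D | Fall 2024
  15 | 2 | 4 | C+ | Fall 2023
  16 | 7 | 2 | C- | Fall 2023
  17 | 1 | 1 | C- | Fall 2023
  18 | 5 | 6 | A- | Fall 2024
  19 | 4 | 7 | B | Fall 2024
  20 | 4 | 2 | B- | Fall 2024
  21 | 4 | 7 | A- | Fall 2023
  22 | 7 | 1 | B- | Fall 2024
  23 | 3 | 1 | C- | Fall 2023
SELECT name, year FROM students ORDER BY year DESC LIMIT 5

Execution result:
name | year
Carol Garcia | 4
Noah Johnson | 4
Peter Davis | 4
Frank Johnson | 2
Jack Martinez | 2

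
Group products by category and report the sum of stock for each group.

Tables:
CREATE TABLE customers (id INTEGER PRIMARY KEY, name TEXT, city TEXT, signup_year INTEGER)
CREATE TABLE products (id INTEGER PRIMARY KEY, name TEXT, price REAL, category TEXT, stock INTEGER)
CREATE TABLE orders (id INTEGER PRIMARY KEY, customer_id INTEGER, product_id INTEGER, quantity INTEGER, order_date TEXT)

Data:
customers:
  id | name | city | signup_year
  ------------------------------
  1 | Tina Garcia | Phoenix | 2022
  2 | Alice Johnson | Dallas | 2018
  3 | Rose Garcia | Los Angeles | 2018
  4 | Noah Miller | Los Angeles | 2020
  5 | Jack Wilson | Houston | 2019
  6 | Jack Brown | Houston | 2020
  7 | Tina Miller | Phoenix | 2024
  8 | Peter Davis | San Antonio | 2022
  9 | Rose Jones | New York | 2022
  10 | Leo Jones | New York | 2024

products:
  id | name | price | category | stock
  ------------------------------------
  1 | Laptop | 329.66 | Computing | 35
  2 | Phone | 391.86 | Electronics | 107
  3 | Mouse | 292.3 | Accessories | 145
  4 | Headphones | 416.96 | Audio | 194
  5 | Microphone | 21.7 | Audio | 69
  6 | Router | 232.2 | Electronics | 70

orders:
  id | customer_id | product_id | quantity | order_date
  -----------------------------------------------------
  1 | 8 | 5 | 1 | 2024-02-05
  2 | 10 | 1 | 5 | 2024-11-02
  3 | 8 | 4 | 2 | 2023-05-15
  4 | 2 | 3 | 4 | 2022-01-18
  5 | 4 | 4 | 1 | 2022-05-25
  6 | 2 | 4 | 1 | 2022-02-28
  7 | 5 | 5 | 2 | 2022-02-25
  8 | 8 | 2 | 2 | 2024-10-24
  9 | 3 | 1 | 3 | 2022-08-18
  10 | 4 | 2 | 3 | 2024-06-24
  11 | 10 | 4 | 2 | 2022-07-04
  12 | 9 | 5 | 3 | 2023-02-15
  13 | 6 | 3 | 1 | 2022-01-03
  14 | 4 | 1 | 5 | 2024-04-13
SELECT category, SUM(stock) AS sum_stock FROM products GROUP BY category

Execution result:
category | sum_stock
Accessories | 145
Audio | 263
Computing | 35
Electronics | 177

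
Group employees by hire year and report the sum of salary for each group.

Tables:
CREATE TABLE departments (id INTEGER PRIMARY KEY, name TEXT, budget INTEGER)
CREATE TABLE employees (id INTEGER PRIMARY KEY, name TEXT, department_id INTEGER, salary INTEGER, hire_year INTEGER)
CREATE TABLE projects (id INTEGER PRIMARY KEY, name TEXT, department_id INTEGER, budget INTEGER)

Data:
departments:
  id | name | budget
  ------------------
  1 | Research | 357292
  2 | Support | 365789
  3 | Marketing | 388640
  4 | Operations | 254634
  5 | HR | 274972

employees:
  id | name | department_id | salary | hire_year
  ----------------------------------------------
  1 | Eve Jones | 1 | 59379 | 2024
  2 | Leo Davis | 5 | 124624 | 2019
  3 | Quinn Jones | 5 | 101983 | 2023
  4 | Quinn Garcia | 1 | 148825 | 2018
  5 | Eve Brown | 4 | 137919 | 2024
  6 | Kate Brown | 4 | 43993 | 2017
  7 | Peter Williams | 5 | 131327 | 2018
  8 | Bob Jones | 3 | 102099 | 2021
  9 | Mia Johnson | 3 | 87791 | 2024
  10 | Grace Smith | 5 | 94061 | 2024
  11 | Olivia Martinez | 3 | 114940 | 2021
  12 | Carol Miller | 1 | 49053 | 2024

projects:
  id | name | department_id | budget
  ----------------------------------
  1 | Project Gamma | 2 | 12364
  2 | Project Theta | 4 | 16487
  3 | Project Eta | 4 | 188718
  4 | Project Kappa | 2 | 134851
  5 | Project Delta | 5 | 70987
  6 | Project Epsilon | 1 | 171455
SELECT hire_year, SUM(salary) AS sum_salary FROM employees GROUP BY hire_year

Execution result:
hire_year | sum_salary
2017 | 43993
2018 | 280152
2019 | 124624
2021 | 217039
2023 | 101983
2024 | 428203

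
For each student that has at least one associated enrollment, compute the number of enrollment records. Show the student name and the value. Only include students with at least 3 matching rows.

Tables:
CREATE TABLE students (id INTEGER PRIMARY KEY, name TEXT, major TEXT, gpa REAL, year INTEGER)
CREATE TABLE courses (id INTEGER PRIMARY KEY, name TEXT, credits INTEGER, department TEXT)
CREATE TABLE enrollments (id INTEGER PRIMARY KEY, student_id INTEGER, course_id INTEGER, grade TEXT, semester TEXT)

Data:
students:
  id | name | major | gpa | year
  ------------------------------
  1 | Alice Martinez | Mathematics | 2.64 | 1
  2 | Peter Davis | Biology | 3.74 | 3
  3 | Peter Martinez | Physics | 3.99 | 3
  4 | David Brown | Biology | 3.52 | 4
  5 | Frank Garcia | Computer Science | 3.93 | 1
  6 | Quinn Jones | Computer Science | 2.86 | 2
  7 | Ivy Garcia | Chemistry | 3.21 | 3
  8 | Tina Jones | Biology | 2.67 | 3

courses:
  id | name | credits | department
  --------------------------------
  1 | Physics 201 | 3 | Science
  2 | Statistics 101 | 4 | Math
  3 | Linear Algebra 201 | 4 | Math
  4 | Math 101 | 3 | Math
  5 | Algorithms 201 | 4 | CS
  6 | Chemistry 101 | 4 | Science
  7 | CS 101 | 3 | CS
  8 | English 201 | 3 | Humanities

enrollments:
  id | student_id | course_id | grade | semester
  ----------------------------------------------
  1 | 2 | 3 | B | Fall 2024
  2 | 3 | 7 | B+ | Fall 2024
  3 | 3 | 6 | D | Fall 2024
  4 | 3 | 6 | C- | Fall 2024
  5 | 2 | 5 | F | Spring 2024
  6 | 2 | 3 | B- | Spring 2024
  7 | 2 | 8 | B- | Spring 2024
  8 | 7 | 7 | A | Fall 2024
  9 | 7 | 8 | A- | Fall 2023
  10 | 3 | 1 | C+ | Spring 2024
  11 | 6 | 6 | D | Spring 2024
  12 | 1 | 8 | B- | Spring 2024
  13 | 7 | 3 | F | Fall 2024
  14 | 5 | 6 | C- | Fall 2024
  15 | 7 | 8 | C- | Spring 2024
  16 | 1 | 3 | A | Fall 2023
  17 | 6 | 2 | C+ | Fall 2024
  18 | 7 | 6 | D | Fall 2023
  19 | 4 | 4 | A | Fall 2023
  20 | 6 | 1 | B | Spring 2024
SELECT p.name, COUNT(*) AS n FROM enrollments c JOIN students p ON c.student_id = p.id GROUP BY p.id, p.name HAVING COUNT(*) >= 3

Execution result:
name | n
Peter Davis | 4
Peter Martinez | 4
Quinn Jones | 3
Ivy Garcia | 5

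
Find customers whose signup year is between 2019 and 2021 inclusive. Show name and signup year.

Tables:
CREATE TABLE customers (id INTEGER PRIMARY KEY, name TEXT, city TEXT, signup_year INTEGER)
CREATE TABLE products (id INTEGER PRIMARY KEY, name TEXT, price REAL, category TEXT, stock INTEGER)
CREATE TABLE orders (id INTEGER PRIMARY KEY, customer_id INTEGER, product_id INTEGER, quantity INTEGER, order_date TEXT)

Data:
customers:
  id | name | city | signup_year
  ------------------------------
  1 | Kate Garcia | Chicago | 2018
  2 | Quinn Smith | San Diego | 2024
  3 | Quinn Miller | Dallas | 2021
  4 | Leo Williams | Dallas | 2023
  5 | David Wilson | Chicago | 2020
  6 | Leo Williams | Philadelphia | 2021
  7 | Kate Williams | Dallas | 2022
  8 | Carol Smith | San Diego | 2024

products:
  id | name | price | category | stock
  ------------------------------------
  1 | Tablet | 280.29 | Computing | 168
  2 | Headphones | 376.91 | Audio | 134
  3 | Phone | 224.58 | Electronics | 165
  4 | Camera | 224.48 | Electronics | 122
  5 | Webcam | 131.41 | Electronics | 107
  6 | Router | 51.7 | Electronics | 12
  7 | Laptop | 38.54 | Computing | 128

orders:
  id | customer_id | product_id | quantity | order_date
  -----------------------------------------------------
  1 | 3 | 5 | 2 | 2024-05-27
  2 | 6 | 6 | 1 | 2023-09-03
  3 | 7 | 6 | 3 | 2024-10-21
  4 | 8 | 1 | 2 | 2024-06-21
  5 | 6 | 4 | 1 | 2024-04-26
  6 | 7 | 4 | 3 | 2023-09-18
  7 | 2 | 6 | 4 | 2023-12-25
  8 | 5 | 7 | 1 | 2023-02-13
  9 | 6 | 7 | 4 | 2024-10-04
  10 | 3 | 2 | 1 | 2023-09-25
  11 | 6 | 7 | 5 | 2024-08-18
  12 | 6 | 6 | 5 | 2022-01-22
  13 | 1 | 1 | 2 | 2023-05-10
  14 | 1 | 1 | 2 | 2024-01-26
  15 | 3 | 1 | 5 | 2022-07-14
SELECT name, signup_year FROM customers WHERE signup_year BETWEEN 2019 AND 2021

Execution result:
name | signup_year
Quinn Miller | 2021
David Wilson | 2020
Leo Williams | 2021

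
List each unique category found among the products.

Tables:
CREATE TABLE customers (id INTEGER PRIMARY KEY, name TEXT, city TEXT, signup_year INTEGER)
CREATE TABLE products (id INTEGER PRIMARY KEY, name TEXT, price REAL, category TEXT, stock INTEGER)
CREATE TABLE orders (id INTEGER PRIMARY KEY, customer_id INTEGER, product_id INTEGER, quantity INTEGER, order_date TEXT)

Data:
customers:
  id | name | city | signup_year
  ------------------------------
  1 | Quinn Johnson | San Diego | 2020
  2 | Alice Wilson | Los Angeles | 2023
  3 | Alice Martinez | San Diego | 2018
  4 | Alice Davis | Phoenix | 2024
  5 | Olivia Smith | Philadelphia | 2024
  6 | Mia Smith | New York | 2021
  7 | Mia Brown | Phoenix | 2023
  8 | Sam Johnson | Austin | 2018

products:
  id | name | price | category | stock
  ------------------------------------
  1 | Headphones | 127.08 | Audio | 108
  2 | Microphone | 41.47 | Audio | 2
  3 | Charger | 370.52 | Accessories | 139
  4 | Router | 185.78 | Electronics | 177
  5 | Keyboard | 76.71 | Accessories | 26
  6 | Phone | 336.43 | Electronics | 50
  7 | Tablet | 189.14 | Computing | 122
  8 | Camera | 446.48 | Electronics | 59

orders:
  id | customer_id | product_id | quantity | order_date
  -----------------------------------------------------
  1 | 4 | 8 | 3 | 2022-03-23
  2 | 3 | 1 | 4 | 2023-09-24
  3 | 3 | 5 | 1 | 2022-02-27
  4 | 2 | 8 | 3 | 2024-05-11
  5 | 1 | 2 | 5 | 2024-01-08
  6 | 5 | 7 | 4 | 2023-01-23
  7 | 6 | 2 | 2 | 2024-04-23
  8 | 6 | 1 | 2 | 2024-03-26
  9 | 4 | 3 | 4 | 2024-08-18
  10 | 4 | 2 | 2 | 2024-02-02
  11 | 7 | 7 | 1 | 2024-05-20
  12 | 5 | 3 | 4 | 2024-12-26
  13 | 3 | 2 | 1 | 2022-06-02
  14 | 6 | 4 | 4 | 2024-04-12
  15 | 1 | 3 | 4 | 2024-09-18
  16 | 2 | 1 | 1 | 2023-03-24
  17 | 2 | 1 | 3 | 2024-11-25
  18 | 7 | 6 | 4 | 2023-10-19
SELECT DISTINCT category FROM products

Execution result:
category
Audio
Accessories
Electronics
Computing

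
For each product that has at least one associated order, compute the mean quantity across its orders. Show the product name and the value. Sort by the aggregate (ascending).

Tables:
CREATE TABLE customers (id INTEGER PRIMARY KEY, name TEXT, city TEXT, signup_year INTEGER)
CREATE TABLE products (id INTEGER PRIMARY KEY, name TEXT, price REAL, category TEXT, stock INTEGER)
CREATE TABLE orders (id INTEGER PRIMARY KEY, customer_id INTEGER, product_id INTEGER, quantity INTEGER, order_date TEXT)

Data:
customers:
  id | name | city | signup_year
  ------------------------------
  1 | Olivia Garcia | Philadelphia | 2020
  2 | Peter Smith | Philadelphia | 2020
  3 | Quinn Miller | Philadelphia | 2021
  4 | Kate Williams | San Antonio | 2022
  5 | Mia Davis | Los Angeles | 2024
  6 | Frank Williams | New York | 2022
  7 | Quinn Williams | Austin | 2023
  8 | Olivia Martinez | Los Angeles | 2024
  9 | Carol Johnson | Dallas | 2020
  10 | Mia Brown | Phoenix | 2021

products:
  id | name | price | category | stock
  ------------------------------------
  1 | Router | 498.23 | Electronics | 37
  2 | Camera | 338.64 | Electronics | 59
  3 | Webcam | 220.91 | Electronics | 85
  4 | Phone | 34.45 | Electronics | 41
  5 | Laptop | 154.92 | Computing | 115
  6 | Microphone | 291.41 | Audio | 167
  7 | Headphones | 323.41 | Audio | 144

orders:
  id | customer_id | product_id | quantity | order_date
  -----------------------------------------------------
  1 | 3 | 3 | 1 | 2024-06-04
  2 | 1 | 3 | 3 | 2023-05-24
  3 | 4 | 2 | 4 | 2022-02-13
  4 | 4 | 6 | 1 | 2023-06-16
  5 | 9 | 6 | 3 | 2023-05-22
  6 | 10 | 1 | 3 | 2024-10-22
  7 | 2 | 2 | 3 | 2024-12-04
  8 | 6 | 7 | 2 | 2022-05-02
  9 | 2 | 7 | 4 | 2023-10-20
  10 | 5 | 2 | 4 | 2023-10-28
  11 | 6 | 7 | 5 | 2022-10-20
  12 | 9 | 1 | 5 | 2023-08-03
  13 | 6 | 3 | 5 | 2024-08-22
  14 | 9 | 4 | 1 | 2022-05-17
SELECT p.name, AVG(c.quantity) AS avg_quantity FROM orders c JOIN products p ON c.product_id = p.id GROUP BY p.id, p.name ORDER BY avg_quantity ASC

Execution result:
name | avg_quantity
Phone | 1.00
Microphone | 2.00
Webcam | 3.00
Camera | 3.67
Headphones | 3.67
Router | 4.00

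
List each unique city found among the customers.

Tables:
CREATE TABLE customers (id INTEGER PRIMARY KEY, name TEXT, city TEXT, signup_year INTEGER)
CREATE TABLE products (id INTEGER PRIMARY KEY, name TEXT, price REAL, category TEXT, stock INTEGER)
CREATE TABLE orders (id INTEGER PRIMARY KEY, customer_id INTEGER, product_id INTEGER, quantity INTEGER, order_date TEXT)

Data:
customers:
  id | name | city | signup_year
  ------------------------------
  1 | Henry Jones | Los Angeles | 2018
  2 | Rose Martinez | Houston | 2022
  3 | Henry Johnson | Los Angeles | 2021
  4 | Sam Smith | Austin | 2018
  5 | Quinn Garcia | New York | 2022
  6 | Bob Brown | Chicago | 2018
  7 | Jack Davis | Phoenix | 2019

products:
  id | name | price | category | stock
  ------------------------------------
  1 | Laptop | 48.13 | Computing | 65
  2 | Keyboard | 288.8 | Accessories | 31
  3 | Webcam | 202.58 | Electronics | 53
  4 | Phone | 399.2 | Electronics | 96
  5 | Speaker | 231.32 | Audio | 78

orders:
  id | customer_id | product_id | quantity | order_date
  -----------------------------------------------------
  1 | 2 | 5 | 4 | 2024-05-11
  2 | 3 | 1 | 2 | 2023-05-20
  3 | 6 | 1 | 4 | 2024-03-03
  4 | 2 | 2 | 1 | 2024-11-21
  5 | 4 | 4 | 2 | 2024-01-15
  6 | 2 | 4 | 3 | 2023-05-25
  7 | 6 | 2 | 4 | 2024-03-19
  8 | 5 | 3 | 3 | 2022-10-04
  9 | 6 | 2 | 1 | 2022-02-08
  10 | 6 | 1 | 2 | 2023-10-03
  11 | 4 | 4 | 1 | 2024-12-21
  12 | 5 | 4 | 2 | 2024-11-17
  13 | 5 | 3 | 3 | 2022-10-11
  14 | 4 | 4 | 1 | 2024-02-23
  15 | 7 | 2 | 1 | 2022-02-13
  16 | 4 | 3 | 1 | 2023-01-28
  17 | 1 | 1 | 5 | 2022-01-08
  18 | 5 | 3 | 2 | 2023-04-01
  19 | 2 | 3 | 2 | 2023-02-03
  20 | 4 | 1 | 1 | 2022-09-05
SELECT DISTINCT city FROM customers

Execution result:
city
Los Angeles
Houston
Austin
New York
Chicago
Phoenix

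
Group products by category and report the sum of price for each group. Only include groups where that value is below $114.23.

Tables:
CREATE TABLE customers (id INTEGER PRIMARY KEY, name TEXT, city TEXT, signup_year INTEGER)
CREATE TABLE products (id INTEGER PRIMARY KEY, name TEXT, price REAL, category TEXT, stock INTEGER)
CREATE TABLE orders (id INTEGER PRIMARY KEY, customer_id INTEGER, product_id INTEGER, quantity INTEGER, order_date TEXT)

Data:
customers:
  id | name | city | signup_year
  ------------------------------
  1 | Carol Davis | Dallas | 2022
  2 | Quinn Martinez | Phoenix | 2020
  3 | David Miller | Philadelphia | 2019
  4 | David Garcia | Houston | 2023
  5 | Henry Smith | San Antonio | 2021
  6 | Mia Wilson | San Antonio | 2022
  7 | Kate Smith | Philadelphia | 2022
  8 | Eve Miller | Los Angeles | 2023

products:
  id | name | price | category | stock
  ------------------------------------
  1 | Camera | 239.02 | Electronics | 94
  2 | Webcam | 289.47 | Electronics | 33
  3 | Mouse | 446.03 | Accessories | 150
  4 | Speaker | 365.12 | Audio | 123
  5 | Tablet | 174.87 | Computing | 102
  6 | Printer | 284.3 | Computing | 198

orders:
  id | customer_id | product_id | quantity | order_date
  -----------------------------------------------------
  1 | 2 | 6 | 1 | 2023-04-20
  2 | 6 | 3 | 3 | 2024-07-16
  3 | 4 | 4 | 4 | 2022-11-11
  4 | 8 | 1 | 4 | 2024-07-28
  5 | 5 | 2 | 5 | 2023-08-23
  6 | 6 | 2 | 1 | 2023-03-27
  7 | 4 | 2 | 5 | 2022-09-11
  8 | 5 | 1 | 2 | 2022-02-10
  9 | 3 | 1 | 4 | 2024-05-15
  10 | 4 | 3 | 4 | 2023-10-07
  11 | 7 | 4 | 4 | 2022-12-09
SELECT category, SUM(price) AS sum_price FROM products GROUP BY category HAVING SUM(price) < 114.23

Execution result:
(no rows)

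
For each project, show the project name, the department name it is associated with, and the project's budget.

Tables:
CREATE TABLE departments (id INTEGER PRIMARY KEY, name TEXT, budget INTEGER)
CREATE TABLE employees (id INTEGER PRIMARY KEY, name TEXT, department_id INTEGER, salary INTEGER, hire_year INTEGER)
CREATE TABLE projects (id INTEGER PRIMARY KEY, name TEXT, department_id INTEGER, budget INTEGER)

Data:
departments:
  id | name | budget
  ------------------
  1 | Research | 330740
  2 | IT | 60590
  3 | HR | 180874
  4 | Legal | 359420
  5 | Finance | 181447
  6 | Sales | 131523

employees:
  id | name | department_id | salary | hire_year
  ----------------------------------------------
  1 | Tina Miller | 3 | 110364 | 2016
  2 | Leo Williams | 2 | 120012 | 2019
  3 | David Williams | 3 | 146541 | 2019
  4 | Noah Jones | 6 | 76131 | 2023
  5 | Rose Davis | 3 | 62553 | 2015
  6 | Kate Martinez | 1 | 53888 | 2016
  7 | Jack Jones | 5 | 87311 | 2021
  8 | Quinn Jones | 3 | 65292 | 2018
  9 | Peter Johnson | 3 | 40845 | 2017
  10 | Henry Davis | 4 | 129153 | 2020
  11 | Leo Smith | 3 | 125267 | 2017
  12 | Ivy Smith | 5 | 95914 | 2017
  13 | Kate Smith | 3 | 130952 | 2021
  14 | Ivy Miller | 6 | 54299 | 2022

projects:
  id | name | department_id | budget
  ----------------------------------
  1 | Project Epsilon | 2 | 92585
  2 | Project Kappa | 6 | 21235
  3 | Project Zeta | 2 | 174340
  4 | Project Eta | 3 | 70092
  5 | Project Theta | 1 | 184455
SELECT c.name, p.name AS department, c.budget FROM projects c JOIN departments p ON c.department_id = p.id

Execution result:
name | department | budget
Project Epsilon | IT | 92585
Project Kappa | Sales | 21235
Project Zeta | IT | 174340
Project Eta | HR | 70092
Project Theta | Research | 184455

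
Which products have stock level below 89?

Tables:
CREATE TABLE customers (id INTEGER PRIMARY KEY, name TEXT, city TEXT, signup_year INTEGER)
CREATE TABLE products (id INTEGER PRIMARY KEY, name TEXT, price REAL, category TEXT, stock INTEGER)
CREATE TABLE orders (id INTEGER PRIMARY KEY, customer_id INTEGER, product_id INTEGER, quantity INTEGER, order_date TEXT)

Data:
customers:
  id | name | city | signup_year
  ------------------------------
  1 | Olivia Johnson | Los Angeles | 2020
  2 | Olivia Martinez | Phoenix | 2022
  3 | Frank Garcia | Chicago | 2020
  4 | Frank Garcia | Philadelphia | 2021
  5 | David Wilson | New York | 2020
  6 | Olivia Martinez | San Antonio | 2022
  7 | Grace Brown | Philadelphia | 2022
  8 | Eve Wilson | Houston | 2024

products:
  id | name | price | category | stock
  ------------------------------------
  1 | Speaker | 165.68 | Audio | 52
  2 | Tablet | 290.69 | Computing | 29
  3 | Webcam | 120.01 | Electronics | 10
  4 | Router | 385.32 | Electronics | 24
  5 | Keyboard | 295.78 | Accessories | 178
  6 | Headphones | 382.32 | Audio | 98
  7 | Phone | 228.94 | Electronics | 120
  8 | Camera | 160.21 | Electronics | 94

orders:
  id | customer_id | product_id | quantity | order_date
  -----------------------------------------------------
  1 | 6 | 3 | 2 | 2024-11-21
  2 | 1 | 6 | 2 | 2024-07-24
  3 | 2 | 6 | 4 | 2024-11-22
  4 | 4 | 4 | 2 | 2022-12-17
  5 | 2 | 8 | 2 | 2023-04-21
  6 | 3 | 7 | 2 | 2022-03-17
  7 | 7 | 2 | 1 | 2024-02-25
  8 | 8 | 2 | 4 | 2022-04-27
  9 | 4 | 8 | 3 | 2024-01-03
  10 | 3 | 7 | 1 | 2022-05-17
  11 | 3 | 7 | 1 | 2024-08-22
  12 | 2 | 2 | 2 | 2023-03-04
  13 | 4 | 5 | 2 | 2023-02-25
SELECT name, stock FROM products WHERE stock < 89

Execution result:
name | stock
Speaker | 52
Tablet | 29
Webcam | 10
Router | 24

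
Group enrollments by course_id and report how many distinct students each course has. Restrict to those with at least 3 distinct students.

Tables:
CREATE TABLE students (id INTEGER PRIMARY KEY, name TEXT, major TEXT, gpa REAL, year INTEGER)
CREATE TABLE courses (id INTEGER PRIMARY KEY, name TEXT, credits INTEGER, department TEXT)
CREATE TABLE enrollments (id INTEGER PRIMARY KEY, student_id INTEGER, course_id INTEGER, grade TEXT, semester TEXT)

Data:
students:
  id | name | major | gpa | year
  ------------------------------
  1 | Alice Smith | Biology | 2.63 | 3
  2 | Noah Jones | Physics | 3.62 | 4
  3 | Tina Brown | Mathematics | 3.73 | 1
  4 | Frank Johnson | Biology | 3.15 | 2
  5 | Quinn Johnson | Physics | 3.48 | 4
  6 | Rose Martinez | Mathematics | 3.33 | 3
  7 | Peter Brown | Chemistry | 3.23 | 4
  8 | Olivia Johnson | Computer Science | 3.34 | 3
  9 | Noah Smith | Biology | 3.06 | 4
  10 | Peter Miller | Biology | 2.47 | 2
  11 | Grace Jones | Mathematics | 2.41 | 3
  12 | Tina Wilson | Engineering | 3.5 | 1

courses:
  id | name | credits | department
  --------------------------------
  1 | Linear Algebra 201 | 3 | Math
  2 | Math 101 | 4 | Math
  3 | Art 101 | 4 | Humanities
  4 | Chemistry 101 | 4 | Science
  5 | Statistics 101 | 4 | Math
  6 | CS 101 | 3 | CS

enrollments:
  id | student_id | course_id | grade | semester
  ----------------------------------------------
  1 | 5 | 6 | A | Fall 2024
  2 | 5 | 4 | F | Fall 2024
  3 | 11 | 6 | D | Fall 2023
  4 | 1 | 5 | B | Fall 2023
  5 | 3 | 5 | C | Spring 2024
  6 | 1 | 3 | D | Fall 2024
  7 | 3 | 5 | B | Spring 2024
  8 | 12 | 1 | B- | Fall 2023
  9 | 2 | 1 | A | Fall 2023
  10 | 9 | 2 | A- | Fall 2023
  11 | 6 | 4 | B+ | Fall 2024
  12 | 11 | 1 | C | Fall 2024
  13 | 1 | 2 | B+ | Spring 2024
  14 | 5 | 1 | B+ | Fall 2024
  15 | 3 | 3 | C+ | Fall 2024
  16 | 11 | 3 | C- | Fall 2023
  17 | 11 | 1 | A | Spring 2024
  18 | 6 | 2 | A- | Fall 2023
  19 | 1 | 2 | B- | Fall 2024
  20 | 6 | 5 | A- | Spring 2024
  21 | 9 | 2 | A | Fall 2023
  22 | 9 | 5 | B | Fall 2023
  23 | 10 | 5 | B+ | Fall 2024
SELECT course_id, COUNT(DISTINCT student_id) AS distinct_student_count FROM enrollments GROUP BY course_id HAVING COUNT(DISTINCT student_id) >= 3

Execution result:
course_id | distinct_student_count
1 | 4
2 | 3
3 | 3
5 | 5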